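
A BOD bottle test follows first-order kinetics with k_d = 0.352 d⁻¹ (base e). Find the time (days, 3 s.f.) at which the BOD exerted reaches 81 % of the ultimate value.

y/L₀ = 1 − e^(−k_d t) = 0.81 ⇒ e^(−k_d t) = 0.190
t = −ln(0.190) / 0.352 = 1.661 / 0.352 = 4.718 d.

t ≈ 4.72 d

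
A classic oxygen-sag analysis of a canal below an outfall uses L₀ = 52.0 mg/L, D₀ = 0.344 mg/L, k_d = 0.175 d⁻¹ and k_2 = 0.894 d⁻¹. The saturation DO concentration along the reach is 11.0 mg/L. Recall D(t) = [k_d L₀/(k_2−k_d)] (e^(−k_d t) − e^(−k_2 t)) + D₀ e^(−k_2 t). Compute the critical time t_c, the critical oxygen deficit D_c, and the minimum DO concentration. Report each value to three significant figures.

At the critical point dD/dt = 0, so k_d L₀ e^(−k_d t) = k_2 D. Substituting D(t) from the Streeter–Phelps equation and solving for t gives
t_c = ln[(k_2/k_d)(1 − D₀(k_2−k_d)/(k_d L₀))] / (k_2−k_d).
Here k_2−k_d = 0.7190 d⁻¹ and 1 − D₀(k_2−k_d)/(k_d L₀) = 1 − 0.344×0.7190/(0.175×52.0) = 0.9728, so
t_c = ln(5.109 × 0.9728) / 0.7190 = 1.603 / 0.7190 = 2.230 d.
L(t_c) = L₀ e^(−k_d t_c) = 52.0 × 0.6769 = 35.20 mg/L, and at the critical point k_2 D_c = k_d L, so D_c = (0.175/0.894) × 35.20 = 6.890 mg/L.
Minimum DO = C_s − D_c = 11.0 − 6.890 = 4.110 mg/L.

t_c ≈ 2.23 d; D_c ≈ 6.89 mg/L; min DO ≈ 4.11 mg/L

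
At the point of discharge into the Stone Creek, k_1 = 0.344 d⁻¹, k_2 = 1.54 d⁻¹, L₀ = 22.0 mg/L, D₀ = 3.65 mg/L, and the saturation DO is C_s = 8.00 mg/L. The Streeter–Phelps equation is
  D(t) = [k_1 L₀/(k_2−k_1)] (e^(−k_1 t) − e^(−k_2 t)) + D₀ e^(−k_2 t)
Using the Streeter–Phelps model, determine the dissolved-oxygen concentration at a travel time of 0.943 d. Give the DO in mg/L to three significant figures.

k_1 L₀/(k_2−k_1) = 0.344×22.0/(1.54−0.344) = 7.568/1.196 = 6.328 mg/L.
e^(−k_1 t) = e^(−0.344×0.9430) = 0.7230; e^(−k_2 t) = e^(−1.54×0.9430) = 0.2341.
D = 6.328 × (0.7230 − 0.2341) + 3.65 × 0.2341 = 3.094 + 0.8543 = 3.948 mg/L.
DO = C_s − D = 8.00 − 3.948 = 4.052 mg/L.

DO ≈ 4.05 mg/L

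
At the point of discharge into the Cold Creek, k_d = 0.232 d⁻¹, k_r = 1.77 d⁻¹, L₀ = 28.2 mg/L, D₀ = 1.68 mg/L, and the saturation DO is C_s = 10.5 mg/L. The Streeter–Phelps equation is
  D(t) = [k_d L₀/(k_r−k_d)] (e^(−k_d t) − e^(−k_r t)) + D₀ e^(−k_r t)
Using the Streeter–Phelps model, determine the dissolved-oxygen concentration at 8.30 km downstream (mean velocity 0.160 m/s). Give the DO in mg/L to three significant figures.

Travel time t = x/v = 8.30 km / (0.160 m/s) = 8300 m / 0.160 m/s = 51880 s = 0.6004 d.
k_d L₀/(k_r−k_d) = 0.232×28.2/(1.77−0.232) = 6.542/1.538 = 4.254 mg/L.
e^(−k_d t) = e^(−0.232×0.6004) = 0.8700; e^(−k_r t) = e^(−1.77×0.6004) = 0.3455.
D = 4.254 × (0.8700 − 0.3455) + 1.68 × 0.3455 = 2.231 + 0.5805 = 2.811 mg/L.
DO = C_s − D = 10.5 − 2.811 = 7.689 mg/L.

DO ≈ 7.69 mg/L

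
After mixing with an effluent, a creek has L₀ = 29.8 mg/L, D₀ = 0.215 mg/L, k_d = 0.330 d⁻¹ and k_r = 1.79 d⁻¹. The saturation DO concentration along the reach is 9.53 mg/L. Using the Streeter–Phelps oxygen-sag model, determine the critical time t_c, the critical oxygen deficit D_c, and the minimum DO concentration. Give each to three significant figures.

At the critical point dD/dt = 0, so k_d L₀ e^(−k_d t) = k_r D. Substituting D(t) from the Streeter–Phelps equation and solving for t gives
t_c = ln[(k_r/k_d)(1 − D₀(k_r−k_d)/(k_d L₀))] / (k_r−k_d).
Here k_r−k_d = 1.460 d⁻¹ and 1 − D₀(k_r−k_d)/(k_d L₀) = 1 − 0.215×1.460/(0.330×29.8) = 0.9681, so
t_c = ln(5.424 × 0.9681) / 1.460 = 1.658 / 1.460 = 1.136 d.
D_c = (k_d/k_r) L₀ e^(−k_d t_c) = (0.330/1.79) × 29.8 × e^(−0.330×1.136) = 0.1844 × 29.8 × 0.6874 = 3.776 mg/L.
Minimum DO = C_s − D_c = 9.53 − 3.776 = 5.754 mg/L.

t_c ≈ 1.14 d; D_c ≈ 3.78 mg/L; min DO ≈ 5.75 mg/L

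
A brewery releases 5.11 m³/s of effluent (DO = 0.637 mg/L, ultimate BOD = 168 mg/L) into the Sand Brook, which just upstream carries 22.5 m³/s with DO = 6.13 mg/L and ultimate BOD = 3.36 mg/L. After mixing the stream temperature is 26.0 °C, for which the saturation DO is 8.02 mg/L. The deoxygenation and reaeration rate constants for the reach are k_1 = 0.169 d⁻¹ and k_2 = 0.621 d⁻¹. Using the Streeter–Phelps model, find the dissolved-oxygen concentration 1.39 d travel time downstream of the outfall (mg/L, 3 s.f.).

Mixed DO = (22.5×6.13 + 5.11×0.637)/(22.5+5.11) = 141.2/27.61 = 5.113 mg/L.
Mixed L₀ = (22.5×3.36 + 5.11×168)/(27.61) = 934.1/27.61 = 33.83 mg/L.
Initial deficit D₀ = C_s − DO₀ = 8.02 − 5.113 = 2.907 mg/L.
D(1.39) = [0.169×33.83/(0.621−0.169)](e^(−0.169×1.39) − e^(−0.621×1.39)) + 2.907 e^(−0.621×1.39)
= 12.65 × (0.7906 − 0.4218) + 2.907 × 0.4218 = 5.891 mg/L.
DO = 8.02 − 5.891 = 2.129 mg/L.

DO ≈ 2.13 mg/L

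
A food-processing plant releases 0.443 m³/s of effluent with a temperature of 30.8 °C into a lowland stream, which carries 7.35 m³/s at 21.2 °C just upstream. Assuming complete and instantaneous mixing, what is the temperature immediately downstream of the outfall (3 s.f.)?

Flow-weighted mixing: C = (Q_r C_r + Q_w C_w)/(Q_r + Q_w)
= (7.35×21.2 + 0.443×30.8)/(7.35 + 0.443) = 169.5/7.793 = 21.75 °C.

21.7 °C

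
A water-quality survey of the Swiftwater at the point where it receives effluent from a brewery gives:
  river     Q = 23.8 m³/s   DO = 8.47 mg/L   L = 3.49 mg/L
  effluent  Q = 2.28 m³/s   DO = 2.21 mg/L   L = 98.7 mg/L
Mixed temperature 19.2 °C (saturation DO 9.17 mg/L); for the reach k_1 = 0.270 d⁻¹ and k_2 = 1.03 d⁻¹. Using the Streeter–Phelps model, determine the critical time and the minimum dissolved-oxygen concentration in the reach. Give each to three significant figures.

t_c ≈ 1.30 d; minimum DO ≈ 6.99 mg/L

Mixed DO = (23.8×8.47 + 2.28×2.21)/(23.8+2.28) = 206.6/26.08 = 7.923 mg/L.
Mixed L₀ = (23.8×3.49 + 2.28×98.7)/(26.08) = 308.1/26.08 = 11.81 mg/L.
Initial deficit D₀ = C_s − DO₀ = 9.17 − 7.923 = 1.247 mg/L.
t_c = (1/0.7600) ln[(1.03/0.270)(1 − 1.247×0.7600/(0.270×11.81))] = 1.316 × ln(2.681) = 1.298 d.
D_c = (0.270/1.03) × 11.81 × e^(−0.270×1.298) = 0.2621 × 11.81 × 0.7044 = 2.181 mg/L.
Minimum DO = 9.17 − 2.181 = 6.989 mg/L.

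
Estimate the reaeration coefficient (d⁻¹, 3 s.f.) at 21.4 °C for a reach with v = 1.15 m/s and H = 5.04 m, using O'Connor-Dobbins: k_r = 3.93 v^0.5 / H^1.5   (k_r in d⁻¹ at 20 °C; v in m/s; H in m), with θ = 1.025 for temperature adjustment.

k_r ≈ 0.386 d⁻¹

k_r(20) = 3.93 × 1.15^0.5 / 5.04^1.5 = 3.93 × 1.072 / 11.31 = 0.3725 d⁻¹.
k_r(21.4) = 0.3725 × 1.025^(21.4−20) = 0.3725 × 1.035 = 0.3856 d⁻¹.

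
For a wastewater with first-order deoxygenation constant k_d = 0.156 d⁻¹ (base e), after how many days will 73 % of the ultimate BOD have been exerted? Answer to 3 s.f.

y/L₀ = 1 − e^(−k_d t) = 0.73 ⇒ e^(−k_d t) = 0.270
t = −ln(0.270) / 0.156 = 1.309 / 0.156 = 8.393 d.

t ≈ 8.39 d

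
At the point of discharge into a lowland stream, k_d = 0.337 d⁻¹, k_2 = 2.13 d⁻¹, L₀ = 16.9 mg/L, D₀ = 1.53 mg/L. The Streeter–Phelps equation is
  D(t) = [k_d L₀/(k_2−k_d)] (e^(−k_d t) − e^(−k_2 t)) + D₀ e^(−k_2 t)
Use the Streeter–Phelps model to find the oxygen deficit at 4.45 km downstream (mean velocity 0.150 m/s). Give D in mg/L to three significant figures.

D ≈ 2.04 mg/L

Travel time t = x/v = 4.45 km / (0.150 m/s) = 4450 m / 0.150 m/s = 29670 s = 0.3434 d.
k_d L₀/(k_2−k_d) = 0.337×16.9/(2.13−0.337) = 5.695/1.793 = 3.176 mg/L.
e^(−k_d t) = e^(−0.337×0.3434) = 0.8907; e^(−k_2 t) = e^(−2.13×0.3434) = 0.4813.
D = 3.176 × (0.8907 − 0.4813) + 1.53 × 0.4813 = 1.301 + 0.7363 = 2.037 mg/L.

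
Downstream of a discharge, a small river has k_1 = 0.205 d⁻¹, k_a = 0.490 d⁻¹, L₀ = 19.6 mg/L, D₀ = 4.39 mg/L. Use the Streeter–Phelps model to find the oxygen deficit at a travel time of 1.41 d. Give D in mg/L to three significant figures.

k_1 L₀/(k_a−k_1) = 0.205×19.6/(0.490−0.205) = 4.018/0.2850 = 14.10 mg/L.
e^(−k_1 t) = e^(−0.205×1.410) = 0.7490; e^(−k_a t) = e^(−0.490×1.410) = 0.5011.
D = 14.10 × (0.7490 − 0.5011) + 4.39 × 0.5011 = 3.494 + 2.200 = 5.694 mg/L.

D ≈ 5.69 mg/L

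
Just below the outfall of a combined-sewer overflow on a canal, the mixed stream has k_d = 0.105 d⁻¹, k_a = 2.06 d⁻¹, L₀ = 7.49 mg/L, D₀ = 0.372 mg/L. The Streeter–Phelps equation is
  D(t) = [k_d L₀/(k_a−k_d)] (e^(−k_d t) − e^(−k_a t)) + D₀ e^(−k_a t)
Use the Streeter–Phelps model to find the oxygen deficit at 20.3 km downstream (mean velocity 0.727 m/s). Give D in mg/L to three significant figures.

D ≈ 0.373 mg/L

Travel time t = x/v = 20.3 km / (0.727 m/s) = 20300 m / 0.727 m/s = 27920 s = 0.3232 d.
k_d L₀/(k_a−k_d) = 0.105×7.49/(2.06−0.105) = 0.7864/1.955 = 0.4023 mg/L.
e^(−k_d t) = e^(−0.105×0.3232) = 0.9666; e^(−k_a t) = e^(−2.06×0.3232) = 0.5139.
D = 0.4023 × (0.9666 − 0.5139) + 0.372 × 0.5139 = 0.1821 + 0.1912 = 0.3733 mg/L.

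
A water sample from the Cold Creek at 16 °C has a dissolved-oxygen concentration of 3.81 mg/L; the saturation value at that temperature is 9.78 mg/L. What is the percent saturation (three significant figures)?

39.0 % saturation

% saturation = C/C_s × 100 = 3.81/9.78 × 100 = 39.0 %.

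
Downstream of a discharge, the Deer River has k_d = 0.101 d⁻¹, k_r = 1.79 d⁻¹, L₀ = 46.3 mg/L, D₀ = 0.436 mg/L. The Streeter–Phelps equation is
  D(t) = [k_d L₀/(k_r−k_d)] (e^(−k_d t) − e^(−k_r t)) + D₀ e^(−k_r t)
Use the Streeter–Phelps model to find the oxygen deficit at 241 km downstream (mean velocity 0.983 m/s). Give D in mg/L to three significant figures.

D ≈ 2.06 mg/L

Travel time t = x/v = 241 km / (0.983 m/s) = 241000 m / 0.983 m/s = 245200 s = 2.838 d.
k_d L₀/(k_r−k_d) = 0.101×46.3/(1.79−0.101) = 4.676/1.689 = 2.769 mg/L.
e^(−k_d t) = e^(−0.101×2.838) = 0.7508; e^(−k_r t) = e^(−1.79×2.838) = 0.006224.
D = 2.769 × (0.7508 − 0.006224) + 0.436 × 0.006224 = 2.062 + 0.002714 = 2.064 mg/L.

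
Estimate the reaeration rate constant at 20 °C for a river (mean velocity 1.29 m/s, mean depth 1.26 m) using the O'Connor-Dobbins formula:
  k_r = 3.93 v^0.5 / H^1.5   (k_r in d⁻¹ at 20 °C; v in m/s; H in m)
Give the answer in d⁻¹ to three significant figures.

k_r ≈ 3.16 d⁻¹

k_r = 3.93 × 1.29^0.5 / 1.26^1.5 = 3.93 × 1.136 / 1.414 = 3.156 d⁻¹.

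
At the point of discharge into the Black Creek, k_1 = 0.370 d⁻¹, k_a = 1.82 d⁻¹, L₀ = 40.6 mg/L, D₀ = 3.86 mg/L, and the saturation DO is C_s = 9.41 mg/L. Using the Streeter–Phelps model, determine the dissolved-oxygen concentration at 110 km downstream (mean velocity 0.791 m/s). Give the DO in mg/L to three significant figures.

DO ≈ 4.05 mg/L

Travel time t = x/v = 110 km / (0.791 m/s) = 110000 m / 0.791 m/s = 139100 s = 1.610 d.
k_1 L₀/(k_a−k_1) = 0.370×40.6/(1.82−0.370) = 15.02/1.450 = 10.36 mg/L.
e^(−k_1 t) = e^(−0.370×1.610) = 0.5513; e^(−k_a t) = e^(−1.82×1.610) = 0.05343.
D = 10.36 × (0.5513 − 0.05343) + 3.86 × 0.05343 = 5.158 + 0.2062 = 5.364 mg/L.
DO = C_s − D = 9.41 − 5.364 = 4.046 mg/L.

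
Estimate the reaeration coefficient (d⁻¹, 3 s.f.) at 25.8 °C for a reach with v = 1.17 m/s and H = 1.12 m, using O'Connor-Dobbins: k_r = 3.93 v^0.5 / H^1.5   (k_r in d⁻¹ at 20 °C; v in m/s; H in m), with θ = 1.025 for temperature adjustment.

k_r(20) = 3.93 × 1.17^0.5 / 1.12^1.5 = 3.93 × 1.082 / 1.185 = 3.586 d⁻¹.
k_r(25.8) = 3.586 × 1.025^(25.8−20) = 3.586 × 1.154 = 4.139 d⁻¹.

k_r ≈ 4.14 d⁻¹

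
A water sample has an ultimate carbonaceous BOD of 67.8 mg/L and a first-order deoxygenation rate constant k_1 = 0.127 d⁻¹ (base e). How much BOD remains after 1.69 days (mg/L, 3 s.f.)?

L ≈ 54.7 mg/L

L_t = L₀ e^(−k_1 t) = 67.8 × e^(−0.127×1.69) = 67.8 × 0.8068 = 54.70 mg/L.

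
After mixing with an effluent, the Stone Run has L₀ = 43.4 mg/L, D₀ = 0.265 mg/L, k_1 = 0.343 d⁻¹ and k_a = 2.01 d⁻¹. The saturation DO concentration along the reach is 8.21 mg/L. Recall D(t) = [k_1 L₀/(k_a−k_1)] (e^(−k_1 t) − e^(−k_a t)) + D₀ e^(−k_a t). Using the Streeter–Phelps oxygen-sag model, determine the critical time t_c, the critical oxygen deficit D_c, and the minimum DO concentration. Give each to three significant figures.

t_c ≈ 1.04 d; D_c ≈ 5.18 mg/L; min DO ≈ 3.03 mg/L

At the critical point dD/dt = 0, so k_1 L₀ e^(−k_1 t) = k_a D. Substituting D(t) from the Streeter–Phelps equation and solving for t gives
t_c = ln[(k_a/k_1)(1 − D₀(k_a−k_1)/(k_1 L₀))] / (k_a−k_1).
Here k_a−k_1 = 1.667 d⁻¹ and 1 − D₀(k_a−k_1)/(k_1 L₀) = 1 − 0.265×1.667/(0.343×43.4) = 0.9703, so
t_c = ln(5.860 × 0.9703) / 1.667 = 1.738 / 1.667 = 1.043 d.
L(t_c) = L₀ e^(−k_1 t_c) = 43.4 × 0.6993 = 30.35 mg/L, and at the critical point k_a D_c = k_1 L, so D_c = (0.343/2.01) × 30.35 = 5.179 mg/L.
Minimum DO = C_s − D_c = 8.21 − 5.179 = 3.031 mg/L.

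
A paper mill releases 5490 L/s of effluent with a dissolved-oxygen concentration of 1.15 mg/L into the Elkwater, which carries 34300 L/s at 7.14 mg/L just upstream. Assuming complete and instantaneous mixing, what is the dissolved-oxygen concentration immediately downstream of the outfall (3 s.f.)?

6.31 mg/L

Flow-weighted mixing: C = (Q_r C_r + Q_w C_w)/(Q_r + Q_w)
= (34300×7.14 + 5490×1.15)/(34300 + 5490) = 251200/39790 = 6.314 mg/L.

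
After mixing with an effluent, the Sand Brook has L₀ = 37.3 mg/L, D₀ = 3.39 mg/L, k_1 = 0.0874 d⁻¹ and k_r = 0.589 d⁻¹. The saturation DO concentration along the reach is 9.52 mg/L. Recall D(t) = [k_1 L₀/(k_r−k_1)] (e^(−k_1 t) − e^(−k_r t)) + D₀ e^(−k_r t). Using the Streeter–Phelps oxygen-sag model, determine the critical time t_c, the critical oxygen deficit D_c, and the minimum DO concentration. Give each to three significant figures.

t_c ≈ 2.33 d; D_c ≈ 4.51 mg/L; min DO ≈ 5.01 mg/L

t_c = [1/(k_r−k_1)] ln[(k_r/k_1)(1 − D₀(k_r−k_1)/(k_1 L₀))]
= [1/(0.589−0.0874)] ln[(0.589/0.0874)(1 − 3.39×0.5016/(0.0874×37.3))]
= (1/0.5016) ln[6.739 × 0.4784] = 1.994 × ln(3.224) = 1.994 × 1.171 = 2.334 d.
D_c = (k_1/k_r) L₀ e^(−k_1 t_c) = (0.0874/0.589) × 37.3 × e^(−0.0874×2.334) = 0.1484 × 37.3 × 0.8155 = 4.514 mg/L.
Minimum DO = C_s − D_c = 9.52 − 4.514 = 5.006 mg/L.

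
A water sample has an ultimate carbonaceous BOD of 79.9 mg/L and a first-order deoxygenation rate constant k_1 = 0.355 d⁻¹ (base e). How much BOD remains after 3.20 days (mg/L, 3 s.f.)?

L ≈ 25.7 mg/L

L_t = L₀ e^(−k_1 t) = 79.9 × e^(−0.355×3.20) = 79.9 × 0.3211 = 25.66 mg/L.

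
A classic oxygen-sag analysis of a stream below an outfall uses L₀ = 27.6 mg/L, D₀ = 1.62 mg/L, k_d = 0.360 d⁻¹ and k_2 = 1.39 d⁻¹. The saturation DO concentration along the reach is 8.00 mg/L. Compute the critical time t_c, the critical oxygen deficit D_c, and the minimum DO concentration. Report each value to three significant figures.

t_c ≈ 1.13 d; D_c ≈ 4.75 mg/L; min DO ≈ 3.25 mg/L

t_c = [1/(k_2−k_d)] ln[(k_2/k_d)(1 − D₀(k_2−k_d)/(k_d L₀))]
= [1/(1.39−0.360)] ln[(1.39/0.360)(1 − 1.62×1.030/(0.360×27.6))]
= (1/1.030) ln[3.861 × 0.8321] = 0.9709 × ln(3.213) = 0.9709 × 1.167 = 1.133 d.
L(t_c) = L₀ e^(−k_d t_c) = 27.6 × 0.6650 = 18.35 mg/L, and at the critical point k_2 D_c = k_d L, so D_c = (0.360/1.39) × 18.35 = 4.754 mg/L.
Minimum DO = C_s − D_c = 8.00 − 4.754 = 3.246 mg/L.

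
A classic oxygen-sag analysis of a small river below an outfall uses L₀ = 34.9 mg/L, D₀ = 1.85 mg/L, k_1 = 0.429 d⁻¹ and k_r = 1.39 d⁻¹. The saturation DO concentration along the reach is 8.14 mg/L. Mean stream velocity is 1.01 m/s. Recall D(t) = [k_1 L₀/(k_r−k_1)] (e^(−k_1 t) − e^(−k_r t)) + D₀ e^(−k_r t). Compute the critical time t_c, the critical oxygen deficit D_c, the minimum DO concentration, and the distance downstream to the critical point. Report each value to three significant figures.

With k_r/k_1 = 3.240 and 1 − D₀(k_r−k_1)/(k_1 L₀) = 0.8813,
t_c = ln(3.240 × 0.8813) / (1.39 − 0.429) = ln(2.855) / 0.9610 = 1.049/0.9610 = 1.092 d.
D_c = (k_1/k_r) L₀ e^(−k_1 t_c) = (0.429/1.39) × 34.9 × e^(−0.429×1.092) = 0.3086 × 34.9 × 0.6260 = 6.743 mg/L.
Minimum DO = C_s − D_c = 8.14 − 6.743 = 1.397 mg/L.
x_c = v t_c = 1.01 m/s × 1.092 d × 86400 s/d = 95270 m ≈ 95.3 km.

t_c ≈ 1.09 d; D_c ≈ 6.74 mg/L; min DO ≈ 1.40 mg/L; x_c ≈ 95.3 km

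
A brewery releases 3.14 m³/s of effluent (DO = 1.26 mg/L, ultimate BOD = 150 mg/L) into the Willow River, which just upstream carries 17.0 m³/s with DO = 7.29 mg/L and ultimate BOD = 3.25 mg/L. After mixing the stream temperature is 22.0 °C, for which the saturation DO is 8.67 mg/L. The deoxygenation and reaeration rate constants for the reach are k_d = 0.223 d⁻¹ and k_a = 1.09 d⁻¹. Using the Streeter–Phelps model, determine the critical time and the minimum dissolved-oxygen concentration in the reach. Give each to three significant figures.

Mixed DO = (17.0×7.29 + 3.14×1.26)/(17.0+3.14) = 127.9/20.14 = 6.350 mg/L.
Mixed L₀ = (17.0×3.25 + 3.14×150)/(20.14) = 526.2/20.14 = 26.13 mg/L.
Initial deficit D₀ = C_s − DO₀ = 8.67 − 6.350 = 2.320 mg/L.
t_c = (1/0.8670) ln[(1.09/0.223)(1 − 2.320×0.8670/(0.223×26.13))] = 1.153 × ln(3.201) = 1.342 d.
D_c = (0.223/1.09) × 26.13 × e^(−0.223×1.342) = 0.2046 × 26.13 × 0.7414 = 3.963 mg/L.
Minimum DO = 8.67 − 3.963 = 4.707 mg/L.

t_c ≈ 1.34 d; minimum DO ≈ 4.71 mg/L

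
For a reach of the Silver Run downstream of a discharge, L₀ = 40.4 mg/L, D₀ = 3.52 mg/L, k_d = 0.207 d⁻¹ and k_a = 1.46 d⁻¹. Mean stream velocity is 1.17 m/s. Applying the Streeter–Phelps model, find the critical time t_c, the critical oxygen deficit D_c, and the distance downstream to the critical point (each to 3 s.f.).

t_c ≈ 0.961 d; D_c ≈ 4.69 mg/L; x_c ≈ 97.1 km

With k_a/k_d = 7.053 and 1 − D₀(k_a−k_d)/(k_d L₀) = 0.4726,
t_c = ln(7.053 × 0.4726) / (1.46 − 0.207) = ln(3.333) / 1.253 = 1.204/1.253 = 0.9609 d.
L(t_c) = L₀ e^(−k_d t_c) = 40.4 × 0.8196 = 33.11 mg/L, and at the critical point k_a D_c = k_d L, so D_c = (0.207/1.46) × 33.11 = 4.695 mg/L.
x_c = v t_c = 1.17 m/s × 0.9609 d × 86400 s/d = 97130 m ≈ 97.1 km.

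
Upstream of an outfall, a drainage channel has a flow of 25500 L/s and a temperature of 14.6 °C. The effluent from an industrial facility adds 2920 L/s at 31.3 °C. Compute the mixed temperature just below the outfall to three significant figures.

Flow-weighted mixing: C = (Q_r C_r + Q_w C_w)/(Q_r + Q_w)
= (25500×14.6 + 2920×31.3)/(25500 + 2920) = 463700/28420 = 16.32 °C.

16.3 °C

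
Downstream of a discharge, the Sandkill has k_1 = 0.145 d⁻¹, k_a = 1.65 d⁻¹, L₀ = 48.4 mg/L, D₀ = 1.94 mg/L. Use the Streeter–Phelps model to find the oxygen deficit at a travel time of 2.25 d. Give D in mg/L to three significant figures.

D ≈ 3.30 mg/L

k_1 L₀/(k_a−k_1) = 0.145×48.4/(1.65−0.145) = 7.018/1.505 = 4.663 mg/L.
e^(−k_1 t) = e^(−0.145×2.250) = 0.7216; e^(−k_a t) = e^(−1.65×2.250) = 0.02442.
D = 4.663 × (0.7216 − 0.02442) + 1.94 × 0.02442 = 3.251 + 0.04737 = 3.299 mg/L.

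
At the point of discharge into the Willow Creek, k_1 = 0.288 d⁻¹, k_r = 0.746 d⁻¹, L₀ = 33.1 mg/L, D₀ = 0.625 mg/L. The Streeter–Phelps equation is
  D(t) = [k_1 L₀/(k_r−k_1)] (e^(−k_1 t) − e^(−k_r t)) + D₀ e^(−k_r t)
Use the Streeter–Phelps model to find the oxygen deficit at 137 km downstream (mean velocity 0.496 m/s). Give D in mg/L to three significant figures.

D ≈ 6.43 mg/L

Travel time t = x/v = 137 km / (0.496 m/s) = 137000 m / 0.496 m/s = 276200 s = 3.197 d.
k_1 L₀/(k_r−k_1) = 0.288×33.1/(0.746−0.288) = 9.533/0.4580 = 20.81 mg/L.
e^(−k_1 t) = e^(−0.288×3.197) = 0.3982; e^(−k_r t) = e^(−0.746×3.197) = 0.09210.
D = 20.81 × (0.3982 − 0.09210) + 0.625 × 0.09210 = 6.372 + 0.05756 = 6.430 mg/L.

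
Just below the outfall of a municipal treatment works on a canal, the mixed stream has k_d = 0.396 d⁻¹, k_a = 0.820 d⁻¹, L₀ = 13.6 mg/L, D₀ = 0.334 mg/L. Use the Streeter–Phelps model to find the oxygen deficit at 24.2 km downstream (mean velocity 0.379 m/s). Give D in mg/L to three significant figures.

D ≈ 2.73 mg/L

Travel time t = x/v = 24.2 km / (0.379 m/s) = 24200 m / 0.379 m/s = 63850 s = 0.7390 d.
k_d L₀/(k_a−k_d) = 0.396×13.6/(0.820−0.396) = 5.386/0.4240 = 12.70 mg/L.
e^(−k_d t) = e^(−0.396×0.7390) = 0.7463; e^(−k_a t) = e^(−0.820×0.7390) = 0.5455.
D = 12.70 × (0.7463 − 0.5455) + 0.334 × 0.5455 = 2.550 + 0.1822 = 2.732 mg/L.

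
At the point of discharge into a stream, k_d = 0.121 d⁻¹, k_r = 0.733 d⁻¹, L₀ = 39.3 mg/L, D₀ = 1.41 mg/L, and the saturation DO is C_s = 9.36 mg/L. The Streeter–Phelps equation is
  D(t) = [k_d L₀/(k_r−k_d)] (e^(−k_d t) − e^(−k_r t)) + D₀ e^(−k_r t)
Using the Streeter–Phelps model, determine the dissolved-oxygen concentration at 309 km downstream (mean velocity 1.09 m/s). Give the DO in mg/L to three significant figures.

Travel time t = x/v = 309 km / (1.09 m/s) = 309000 m / 1.09 m/s = 283500 s = 3.281 d.
k_d L₀/(k_r−k_d) = 0.121×39.3/(0.733−0.121) = 4.755/0.6120 = 7.770 mg/L.
e^(−k_d t) = e^(−0.121×3.281) = 0.6723; e^(−k_r t) = e^(−0.733×3.281) = 0.09026.
D = 7.770 × (0.6723 − 0.09026) + 1.41 × 0.09026 = 4.523 + 0.1273 = 4.650 mg/L.
DO = C_s − D = 9.36 − 4.650 = 4.710 mg/L.

DO ≈ 4.71 mg/L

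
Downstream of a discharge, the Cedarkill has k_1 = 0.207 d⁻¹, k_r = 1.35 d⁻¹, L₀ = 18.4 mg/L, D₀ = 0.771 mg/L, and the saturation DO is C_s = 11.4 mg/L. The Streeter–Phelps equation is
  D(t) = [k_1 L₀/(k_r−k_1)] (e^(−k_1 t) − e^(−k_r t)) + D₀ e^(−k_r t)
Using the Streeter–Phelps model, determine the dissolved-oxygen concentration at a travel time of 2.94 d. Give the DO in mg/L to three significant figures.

DO ≈ 9.64 mg/L

k_1 L₀/(k_r−k_1) = 0.207×18.4/(1.35−0.207) = 3.809/1.143 = 3.332 mg/L.
e^(−k_1 t) = e^(−0.207×2.940) = 0.5441; e^(−k_r t) = e^(−1.35×2.940) = 0.01889.
D = 3.332 × (0.5441 − 0.01889) + 0.771 × 0.01889 = 1.750 + 0.01457 = 1.765 mg/L.
DO = C_s − D = 11.4 − 1.765 = 9.635 mg/L.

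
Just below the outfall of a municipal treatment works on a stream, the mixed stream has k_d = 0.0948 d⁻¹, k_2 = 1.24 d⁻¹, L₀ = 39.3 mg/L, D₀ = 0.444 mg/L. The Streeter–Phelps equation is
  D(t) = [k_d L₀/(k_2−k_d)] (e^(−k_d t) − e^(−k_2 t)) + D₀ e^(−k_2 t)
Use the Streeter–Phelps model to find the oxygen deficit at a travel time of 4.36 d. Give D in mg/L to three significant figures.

D ≈ 2.14 mg/L

k_d L₀/(k_2−k_d) = 0.0948×39.3/(1.24−0.0948) = 3.726/1.145 = 3.253 mg/L.
e^(−k_d t) = e^(−0.0948×4.360) = 0.6614; e^(−k_2 t) = e^(−1.24×4.360) = 0.004488.
D = 3.253 × (0.6614 − 0.004488) + 0.444 × 0.004488 = 2.137 + 0.001993 = 2.139 mg/L.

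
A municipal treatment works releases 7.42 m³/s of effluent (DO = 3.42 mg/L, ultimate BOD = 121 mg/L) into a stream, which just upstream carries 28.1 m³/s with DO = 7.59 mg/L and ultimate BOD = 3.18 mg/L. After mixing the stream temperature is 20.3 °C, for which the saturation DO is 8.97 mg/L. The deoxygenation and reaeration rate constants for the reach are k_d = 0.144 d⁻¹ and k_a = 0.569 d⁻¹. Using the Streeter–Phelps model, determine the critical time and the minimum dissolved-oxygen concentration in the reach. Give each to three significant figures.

t_c ≈ 2.59 d; minimum DO ≈ 4.13 mg/L

Mixed DO = (28.1×7.59 + 7.42×3.42)/(28.1+7.42) = 238.7/35.52 = 6.719 mg/L.
Mixed L₀ = (28.1×3.18 + 7.42×121)/(35.52) = 987.2/35.52 = 27.79 mg/L.
Initial deficit D₀ = C_s − DO₀ = 8.97 − 6.719 = 2.251 mg/L.
t_c = (1/0.4250) ln[(0.569/0.144)(1 − 2.251×0.4250/(0.144×27.79))] = 2.353 × ln(3.007) = 2.590 d.
D_c = (0.144/0.569) × 27.79 × e^(−0.144×2.590) = 0.2531 × 27.79 × 0.6887 = 4.844 mg/L.
Minimum DO = 8.97 − 4.844 = 4.126 mg/L.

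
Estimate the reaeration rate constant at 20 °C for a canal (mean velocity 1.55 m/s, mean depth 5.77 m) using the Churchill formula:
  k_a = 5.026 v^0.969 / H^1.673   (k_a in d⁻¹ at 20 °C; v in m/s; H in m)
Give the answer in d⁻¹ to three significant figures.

k_a ≈ 0.409 d⁻¹

k_a = 5.026 × 1.55^0.969 / 5.77^1.673 = 5.026 × 1.529 / 18.77 = 0.4095 d⁻¹.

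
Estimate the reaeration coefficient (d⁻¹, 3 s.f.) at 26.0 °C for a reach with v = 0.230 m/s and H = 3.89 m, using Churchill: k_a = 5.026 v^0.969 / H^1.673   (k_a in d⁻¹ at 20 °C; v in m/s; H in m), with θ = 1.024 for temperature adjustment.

k_a ≈ 0.144 d⁻¹

k_a(20) = 5.026 × 0.230^0.969 / 3.89^1.673 = 5.026 × 0.2407 / 9.705 = 0.1247 d⁻¹.
k_a(26.0) = 0.1247 × 1.024^(26.0−20) = 0.1247 × 1.153 = 0.1437 d⁻¹.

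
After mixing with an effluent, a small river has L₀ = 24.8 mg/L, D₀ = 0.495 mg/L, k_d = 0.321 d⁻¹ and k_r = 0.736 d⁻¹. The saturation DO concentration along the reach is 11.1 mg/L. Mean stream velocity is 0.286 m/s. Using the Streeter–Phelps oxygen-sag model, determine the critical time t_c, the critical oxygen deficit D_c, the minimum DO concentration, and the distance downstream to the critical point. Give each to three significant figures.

t_c ≈ 1.94 d; D_c ≈ 5.81 mg/L; min DO ≈ 5.29 mg/L; x_c ≈ 47.9 km

t_c = [1/(k_r−k_d)] ln[(k_r/k_d)(1 − D₀(k_r−k_d)/(k_d L₀))]
= [1/(0.736−0.321)] ln[(0.736/0.321)(1 − 0.495×0.4150/(0.321×24.8))]
= (1/0.4150) ln[2.293 × 0.9742] = 2.410 × ln(2.234) = 2.410 × 0.8036 = 1.936 d.
D_c = (k_d/k_r) L₀ e^(−k_d t_c) = (0.321/0.736) × 24.8 × e^(−0.321×1.936) = 0.4361 × 24.8 × 0.5371 = 5.809 mg/L.
Minimum DO = C_s − D_c = 11.1 − 5.809 = 5.291 mg/L.
x_c = v t_c = 0.286 m/s × 1.936 d × 86400 s/d = 47850 m ≈ 47.9 km.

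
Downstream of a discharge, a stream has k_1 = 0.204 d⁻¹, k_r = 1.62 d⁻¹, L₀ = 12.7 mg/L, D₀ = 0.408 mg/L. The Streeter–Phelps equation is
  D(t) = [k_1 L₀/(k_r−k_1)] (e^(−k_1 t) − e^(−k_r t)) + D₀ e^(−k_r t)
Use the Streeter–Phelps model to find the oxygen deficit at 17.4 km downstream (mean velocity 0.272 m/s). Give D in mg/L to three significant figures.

D ≈ 1.14 mg/L

Travel time t = x/v = 17.4 km / (0.272 m/s) = 17400 m / 0.272 m/s = 63970 s = 0.7404 d.
k_1 L₀/(k_r−k_1) = 0.204×12.7/(1.62−0.204) = 2.591/1.416 = 1.830 mg/L.
e^(−k_1 t) = e^(−0.204×0.7404) = 0.8598; e^(−k_r t) = e^(−1.62×0.7404) = 0.3014.
D = 1.830 × (0.8598 − 0.3014) + 0.408 × 0.3014 = 1.022 + 0.1230 = 1.145 mg/L.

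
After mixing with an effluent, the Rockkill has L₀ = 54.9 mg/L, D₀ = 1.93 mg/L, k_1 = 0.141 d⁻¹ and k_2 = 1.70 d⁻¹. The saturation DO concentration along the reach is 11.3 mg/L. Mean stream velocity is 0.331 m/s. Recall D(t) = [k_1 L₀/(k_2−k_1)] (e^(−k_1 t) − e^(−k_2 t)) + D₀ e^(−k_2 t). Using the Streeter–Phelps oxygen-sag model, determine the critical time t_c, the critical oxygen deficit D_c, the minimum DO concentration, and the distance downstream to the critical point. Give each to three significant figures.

t_c ≈ 1.28 d; D_c ≈ 3.80 mg/L; min DO ≈ 7.50 mg/L; x_c ≈ 36.6 km

t_c = [1/(k_2−k_1)] ln[(k_2/k_1)(1 − D₀(k_2−k_1)/(k_1 L₀))]
= [1/(1.70−0.141)] ln[(1.70/0.141)(1 − 1.93×1.559/(0.141×54.9))]
= (1/1.559) ln[12.06 × 0.6113] = 0.6414 × ln(7.370) = 0.6414 × 1.997 = 1.281 d.
D_c = (k_1/k_2) L₀ e^(−k_1 t_c) = (0.141/1.70) × 54.9 × e^(−0.141×1.281) = 0.08294 × 54.9 × 0.8347 = 3.801 mg/L.
Minimum DO = C_s − D_c = 11.3 − 3.801 = 7.499 mg/L.
x_c = v t_c = 0.331 m/s × 1.281 d × 86400 s/d = 36640 m ≈ 36.6 km.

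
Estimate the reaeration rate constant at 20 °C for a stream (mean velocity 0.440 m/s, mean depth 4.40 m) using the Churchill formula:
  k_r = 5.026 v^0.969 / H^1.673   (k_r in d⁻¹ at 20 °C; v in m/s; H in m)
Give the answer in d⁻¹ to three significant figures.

k_r ≈ 0.190 d⁻¹

k_r = 5.026 × 0.440^0.969 / 4.40^1.673 = 5.026 × 0.4513 / 11.93 = 0.1902 d⁻¹.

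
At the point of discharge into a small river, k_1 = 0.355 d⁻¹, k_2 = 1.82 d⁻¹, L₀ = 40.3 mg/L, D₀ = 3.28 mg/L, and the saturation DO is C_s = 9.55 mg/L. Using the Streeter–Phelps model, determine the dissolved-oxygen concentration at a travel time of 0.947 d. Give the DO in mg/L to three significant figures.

DO ≈ 3.73 mg/L

k_1 L₀/(k_2−k_1) = 0.355×40.3/(1.82−0.355) = 14.31/1.465 = 9.766 mg/L.
e^(−k_1 t) = e^(−0.355×0.9470) = 0.7145; e^(−k_2 t) = e^(−1.82×0.9470) = 0.1784.
D = 9.766 × (0.7145 − 0.1784) + 3.28 × 0.1784 = 5.235 + 0.5853 = 5.820 mg/L.
DO = C_s − D = 9.55 − 5.820 = 3.730 mg/L.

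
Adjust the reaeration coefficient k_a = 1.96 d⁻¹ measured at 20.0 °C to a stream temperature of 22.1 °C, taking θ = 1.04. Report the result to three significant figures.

k_a(T₂) = k_a(T₁) · θ^(T₂−T₁) = 1.96 × 1.04^(22.1−20.0)
= 1.96 × 1.04^2.10 = 1.96 × 1.086 = 2.128 d⁻¹.

k_a ≈ 2.13 d⁻¹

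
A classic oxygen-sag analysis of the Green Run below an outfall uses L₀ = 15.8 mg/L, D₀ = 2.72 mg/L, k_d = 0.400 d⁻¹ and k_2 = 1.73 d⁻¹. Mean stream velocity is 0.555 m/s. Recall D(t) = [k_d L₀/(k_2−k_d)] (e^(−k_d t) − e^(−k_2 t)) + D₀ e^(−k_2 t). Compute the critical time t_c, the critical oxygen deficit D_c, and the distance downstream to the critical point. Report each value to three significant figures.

t_c = [1/(k_2−k_d)] ln[(k_2/k_d)(1 − D₀(k_2−k_d)/(k_d L₀))]
= [1/(1.73−0.400)] ln[(1.73/0.400)(1 − 2.72×1.330/(0.400×15.8))]
= (1/1.330) ln[4.325 × 0.4276] = 0.7519 × ln(1.849) = 0.7519 × 0.6148 = 0.4623 d.
L(t_c) = L₀ e^(−k_d t_c) = 15.8 × 0.8312 = 13.13 mg/L, and at the critical point k_2 D_c = k_d L, so D_c = (0.400/1.73) × 13.13 = 3.036 mg/L.
x_c = v t_c = 0.555 m/s × 0.4623 d × 86400 s/d = 22170 m ≈ 22.2 km.

t_c ≈ 0.462 d; D_c ≈ 3.04 mg/L; x_c ≈ 22.2 km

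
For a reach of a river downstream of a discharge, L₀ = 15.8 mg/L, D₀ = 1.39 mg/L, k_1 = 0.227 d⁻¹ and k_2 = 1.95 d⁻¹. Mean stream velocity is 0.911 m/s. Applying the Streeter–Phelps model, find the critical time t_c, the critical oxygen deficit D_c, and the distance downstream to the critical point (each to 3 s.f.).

t_c ≈ 0.609 d; D_c ≈ 1.60 mg/L; x_c ≈ 47.9 km

t_c = [1/(k_2−k_1)] ln[(k_2/k_1)(1 − D₀(k_2−k_1)/(k_1 L₀))]
= [1/(1.95−0.227)] ln[(1.95/0.227)(1 − 1.39×1.723/(0.227×15.8))]
= (1/1.723) ln[8.590 × 0.3322] = 0.5804 × ln(2.854) = 0.5804 × 1.049 = 0.6087 d.
D_c = (k_1/k_2) L₀ e^(−k_1 t_c) = (0.227/1.95) × 15.8 × e^(−0.227×0.6087) = 0.1164 × 15.8 × 0.8710 = 1.602 mg/L.
x_c = v t_c = 0.911 m/s × 0.6087 d × 86400 s/d = 47910 m ≈ 47.9 km.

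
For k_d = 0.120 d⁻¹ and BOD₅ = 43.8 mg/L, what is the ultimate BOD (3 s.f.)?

L₀ ≈ 97.1 mg/L

BOD₅ = L₀(1 − e^(−5k_d)) ⇒ L₀ = BOD₅ / (1 − e^(−5×0.120))
= 43.8 / (1 − 0.5488) = 43.8 / 0.4512 = 97.08 mg/L.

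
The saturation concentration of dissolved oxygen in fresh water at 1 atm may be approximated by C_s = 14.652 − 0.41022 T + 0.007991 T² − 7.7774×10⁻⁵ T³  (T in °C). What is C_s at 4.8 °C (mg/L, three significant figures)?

C_s = 14.652 − 0.41022×4.8 + 0.007991×4.8² − 7.7774×10⁻⁵×4.8³ = 12.86 mg/L.

C_s ≈ 12.9 mg/L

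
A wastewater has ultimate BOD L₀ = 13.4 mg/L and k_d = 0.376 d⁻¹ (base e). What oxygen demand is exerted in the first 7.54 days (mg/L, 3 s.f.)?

y_t = L₀(1 − e^(−k_d t)) = 13.4 × (1 − e^(−0.376×7.54))
= 13.4 × (1 − 0.05872) = 13.4 × 0.9413 = 12.61 mg/L.

y ≈ 12.6 mg/L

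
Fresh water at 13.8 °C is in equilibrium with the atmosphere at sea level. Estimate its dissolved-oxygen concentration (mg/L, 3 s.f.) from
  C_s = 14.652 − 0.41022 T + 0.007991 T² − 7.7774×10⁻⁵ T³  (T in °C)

C_s ≈ 10.3 mg/L

C_s = 14.652 − 0.41022×13.8 + 0.007991×13.8² − 7.7774×10⁻⁵×13.8³ = 10.31 mg/L.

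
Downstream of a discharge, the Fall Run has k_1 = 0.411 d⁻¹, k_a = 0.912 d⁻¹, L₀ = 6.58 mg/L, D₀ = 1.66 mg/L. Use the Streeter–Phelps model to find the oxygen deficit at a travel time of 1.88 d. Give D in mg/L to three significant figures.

D ≈ 1.82 mg/L

k_1 L₀/(k_a−k_1) = 0.411×6.58/(0.912−0.411) = 2.704/0.5010 = 5.398 mg/L.
e^(−k_1 t) = e^(−0.411×1.880) = 0.4618; e^(−k_a t) = e^(−0.912×1.880) = 0.1800.
D = 5.398 × (0.4618 − 0.1800) + 1.66 × 0.1800 = 1.521 + 0.2989 = 1.820 mg/L.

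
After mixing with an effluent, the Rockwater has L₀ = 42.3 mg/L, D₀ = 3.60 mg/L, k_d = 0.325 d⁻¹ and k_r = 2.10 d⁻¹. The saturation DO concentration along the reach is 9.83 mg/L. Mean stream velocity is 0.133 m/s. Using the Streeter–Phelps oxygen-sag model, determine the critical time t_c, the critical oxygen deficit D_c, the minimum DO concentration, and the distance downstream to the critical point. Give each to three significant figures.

With k_r/k_d = 6.462 and 1 − D₀(k_r−k_d)/(k_d L₀) = 0.5352,
t_c = ln(6.462 × 0.5352) / (2.10 − 0.325) = ln(3.458) / 1.775 = 1.241/1.775 = 0.6990 d.
D_c = (k_d/k_r) L₀ e^(−k_d t_c) = (0.325/2.10) × 42.3 × e^(−0.325×0.6990) = 0.1548 × 42.3 × 0.7968 = 5.216 mg/L.
Minimum DO = C_s − D_c = 9.83 − 5.216 = 4.614 mg/L.
x_c = v t_c = 0.133 m/s × 0.6990 d × 86400 s/d = 8032 m ≈ 8.03 km.

t_c ≈ 0.699 d; D_c ≈ 5.22 mg/L; min DO ≈ 4.61 mg/L; x_c ≈ 8.03 km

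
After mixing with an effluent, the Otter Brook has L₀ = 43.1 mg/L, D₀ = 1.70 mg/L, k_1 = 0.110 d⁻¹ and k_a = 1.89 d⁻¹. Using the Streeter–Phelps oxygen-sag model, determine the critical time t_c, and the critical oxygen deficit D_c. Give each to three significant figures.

t_c ≈ 1.03 d; D_c ≈ 2.24 mg/L

At the critical point dD/dt = 0, so k_1 L₀ e^(−k_1 t) = k_a D. Substituting D(t) from the Streeter–Phelps equation and solving for t gives
t_c = ln[(k_a/k_1)(1 − D₀(k_a−k_1)/(k_1 L₀))] / (k_a−k_1).
Here k_a−k_1 = 1.780 d⁻¹ and 1 − D₀(k_a−k_1)/(k_1 L₀) = 1 − 1.70×1.780/(0.110×43.1) = 0.3617, so
t_c = ln(17.18 × 0.3617) / 1.780 = 1.827 / 1.780 = 1.026 d.
D_c = (k_1/k_a) L₀ e^(−k_1 t_c) = (0.110/1.89) × 43.1 × e^(−0.110×1.026) = 0.05820 × 43.1 × 0.8932 = 2.241 mg/L.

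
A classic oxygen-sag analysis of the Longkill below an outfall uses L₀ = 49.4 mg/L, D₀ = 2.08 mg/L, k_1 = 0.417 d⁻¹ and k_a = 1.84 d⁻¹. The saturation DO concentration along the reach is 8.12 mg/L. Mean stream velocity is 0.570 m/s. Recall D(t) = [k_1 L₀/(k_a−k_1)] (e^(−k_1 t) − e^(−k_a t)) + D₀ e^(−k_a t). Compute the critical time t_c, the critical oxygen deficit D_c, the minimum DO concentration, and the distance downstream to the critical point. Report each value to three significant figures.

At the critical point dD/dt = 0, so k_1 L₀ e^(−k_1 t) = k_a D. Substituting D(t) from the Streeter–Phelps equation and solving for t gives
t_c = ln[(k_a/k_1)(1 − D₀(k_a−k_1)/(k_1 L₀))] / (k_a−k_1).
Here k_a−k_1 = 1.423 d⁻¹ and 1 − D₀(k_a−k_1)/(k_1 L₀) = 1 − 2.08×1.423/(0.417×49.4) = 0.8563, so
t_c = ln(4.412 × 0.8563) / 1.423 = 1.329 / 1.423 = 0.9342 d.
L(t_c) = L₀ e^(−k_1 t_c) = 49.4 × 0.6774 = 33.46 mg/L, and at the critical point k_a D_c = k_1 L, so D_c = (0.417/1.84) × 33.46 = 7.583 mg/L.
Minimum DO = C_s − D_c = 8.12 − 7.583 = 0.5366 mg/L.
x_c = v t_c = 0.570 m/s × 0.9342 d × 86400 s/d = 46010 m ≈ 46.0 km.

t_c ≈ 0.934 d; D_c ≈ 7.58 mg/L; min DO ≈ 0.537 mg/L; x_c ≈ 46.0 km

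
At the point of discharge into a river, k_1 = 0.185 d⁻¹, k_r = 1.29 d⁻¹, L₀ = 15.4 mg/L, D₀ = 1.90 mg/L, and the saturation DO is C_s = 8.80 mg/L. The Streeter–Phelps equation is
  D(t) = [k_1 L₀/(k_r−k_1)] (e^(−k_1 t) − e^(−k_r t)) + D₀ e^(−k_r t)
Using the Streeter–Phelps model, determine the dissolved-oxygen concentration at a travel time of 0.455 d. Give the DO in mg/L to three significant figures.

k_1 L₀/(k_r−k_1) = 0.185×15.4/(1.29−0.185) = 2.849/1.105 = 2.578 mg/L.
e^(−k_1 t) = e^(−0.185×0.4550) = 0.9193; e^(−k_r t) = e^(−1.29×0.4550) = 0.5560.
D = 2.578 × (0.9193 − 0.5560) + 1.90 × 0.5560 = 0.9366 + 1.056 = 1.993 mg/L.
DO = C_s − D = 8.80 − 1.993 = 6.807 mg/L.

DO ≈ 6.81 mg/L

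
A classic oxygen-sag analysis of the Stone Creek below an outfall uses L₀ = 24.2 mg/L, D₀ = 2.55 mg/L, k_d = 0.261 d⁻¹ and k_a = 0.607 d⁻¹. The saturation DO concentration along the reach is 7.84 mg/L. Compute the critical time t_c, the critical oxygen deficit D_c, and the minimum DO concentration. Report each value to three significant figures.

At the critical point dD/dt = 0, so k_d L₀ e^(−k_d t) = k_a D. Substituting D(t) from the Streeter–Phelps equation and solving for t gives
t_c = ln[(k_a/k_d)(1 − D₀(k_a−k_d)/(k_d L₀))] / (k_a−k_d).
Here k_a−k_d = 0.3460 d⁻¹ and 1 − D₀(k_a−k_d)/(k_d L₀) = 1 − 2.55×0.3460/(0.261×24.2) = 0.8603, so
t_c = ln(2.326 × 0.8603) / 0.3460 = 0.6935 / 0.3460 = 2.004 d.
L(t_c) = L₀ e^(−k_d t_c) = 24.2 × 0.5926 = 14.34 mg/L, and at the critical point k_a D_c = k_d L, so D_c = (0.261/0.607) × 14.34 = 6.167 mg/L.
Minimum DO = C_s − D_c = 7.84 − 6.167 = 1.673 mg/L.

t_c ≈ 2.00 d; D_c ≈ 6.17 mg/L; min DO ≈ 1.67 mg/L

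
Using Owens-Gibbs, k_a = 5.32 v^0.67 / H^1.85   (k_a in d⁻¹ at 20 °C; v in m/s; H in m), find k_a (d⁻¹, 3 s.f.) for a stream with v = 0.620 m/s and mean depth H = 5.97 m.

k_a = 5.32 × 0.620^0.67 / 5.97^1.85 = 5.32 × 0.7259 / 27.26 = 0.1417 d⁻¹.

k_a ≈ 0.142 d⁻¹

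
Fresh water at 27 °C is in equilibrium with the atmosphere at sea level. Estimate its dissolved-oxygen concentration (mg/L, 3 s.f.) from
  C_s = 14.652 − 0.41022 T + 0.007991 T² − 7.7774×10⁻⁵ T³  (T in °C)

C_s ≈ 7.87 mg/L

C_s = 14.652 − 0.41022×27 + 0.007991×27² − 7.7774×10⁻⁵×27³ = 7.871 mg/L.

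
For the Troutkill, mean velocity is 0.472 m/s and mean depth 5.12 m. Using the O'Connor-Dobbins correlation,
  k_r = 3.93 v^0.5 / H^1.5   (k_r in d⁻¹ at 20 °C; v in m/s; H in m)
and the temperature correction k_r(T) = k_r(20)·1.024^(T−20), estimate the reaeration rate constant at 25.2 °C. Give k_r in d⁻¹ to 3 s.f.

k_r(20) = 3.93 × 0.472^0.5 / 5.12^1.5 = 3.93 × 0.6870 / 11.59 = 0.2331 d⁻¹.
k_r(25.2) = 0.2331 × 1.024^(25.2−20) = 0.2331 × 1.131 = 0.2636 d⁻¹.

k_r ≈ 0.264 d⁻¹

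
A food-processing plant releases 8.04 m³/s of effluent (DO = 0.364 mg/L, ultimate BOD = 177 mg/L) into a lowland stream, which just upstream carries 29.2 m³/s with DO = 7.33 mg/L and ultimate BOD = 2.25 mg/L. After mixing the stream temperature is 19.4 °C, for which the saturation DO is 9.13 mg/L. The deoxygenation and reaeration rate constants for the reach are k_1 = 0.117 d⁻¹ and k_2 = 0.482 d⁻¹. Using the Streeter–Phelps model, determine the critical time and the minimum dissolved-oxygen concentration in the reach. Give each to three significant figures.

Mixed DO = (29.2×7.33 + 8.04×0.364)/(29.2+8.04) = 217.0/37.24 = 5.826 mg/L.
Mixed L₀ = (29.2×2.25 + 8.04×177)/(37.24) = 1489/37.24 = 39.98 mg/L.
Initial deficit D₀ = C_s − DO₀ = 9.13 − 5.826 = 3.304 mg/L.
t_c = (1/0.3650) ln[(0.482/0.117)(1 − 3.304×0.3650/(0.117×39.98))] = 2.740 × ln(3.058) = 3.062 d.
D_c = (0.117/0.482) × 39.98 × e^(−0.117×3.062) = 0.2427 × 39.98 × 0.6989 = 6.782 mg/L.
Minimum DO = 9.13 − 6.782 = 2.348 mg/L.

t_c ≈ 3.06 d; minimum DO ≈ 2.35 mg/L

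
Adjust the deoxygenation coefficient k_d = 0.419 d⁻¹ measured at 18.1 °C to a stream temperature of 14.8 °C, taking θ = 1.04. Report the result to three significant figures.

k_d ≈ 0.368 d⁻¹

k_d(T₂) = k_d(T₁) · θ^(T₂−T₁) = 0.419 × 1.04^(14.8−18.1)
= 0.419 × 1.04^-3.30 = 0.419 × 0.8786 = 0.3681 d⁻¹.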